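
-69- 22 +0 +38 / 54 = -2438 / 27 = -90.30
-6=-6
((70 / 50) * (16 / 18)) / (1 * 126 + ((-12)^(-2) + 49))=896 / 126005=0.01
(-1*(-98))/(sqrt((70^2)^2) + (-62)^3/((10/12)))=-0.00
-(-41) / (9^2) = 41 / 81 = 0.51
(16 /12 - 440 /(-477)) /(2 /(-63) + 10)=1883 /8321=0.23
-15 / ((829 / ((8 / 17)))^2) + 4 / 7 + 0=794443876 / 1390288543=0.57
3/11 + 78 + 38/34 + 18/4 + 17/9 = 288733/3366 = 85.78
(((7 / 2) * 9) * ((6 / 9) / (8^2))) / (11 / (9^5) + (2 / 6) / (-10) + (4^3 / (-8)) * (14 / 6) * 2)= -6200145 / 706065056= -0.01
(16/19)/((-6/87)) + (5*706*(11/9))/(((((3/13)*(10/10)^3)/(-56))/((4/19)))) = -113079224/513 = -220427.34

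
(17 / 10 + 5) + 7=137 / 10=13.70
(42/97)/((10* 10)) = 21/4850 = 0.00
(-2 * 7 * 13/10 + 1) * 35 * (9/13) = -5418/13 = -416.77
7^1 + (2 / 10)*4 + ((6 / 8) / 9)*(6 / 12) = 941 / 120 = 7.84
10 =10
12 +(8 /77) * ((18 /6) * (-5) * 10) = -276 /77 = -3.58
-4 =-4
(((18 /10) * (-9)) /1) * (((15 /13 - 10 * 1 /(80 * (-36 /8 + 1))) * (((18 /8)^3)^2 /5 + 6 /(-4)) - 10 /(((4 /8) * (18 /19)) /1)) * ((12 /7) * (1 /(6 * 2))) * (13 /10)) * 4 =-4814216433 /50176000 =-95.95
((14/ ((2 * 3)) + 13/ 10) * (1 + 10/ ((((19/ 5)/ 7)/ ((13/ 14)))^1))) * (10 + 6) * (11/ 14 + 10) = 22647584/ 1995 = 11352.17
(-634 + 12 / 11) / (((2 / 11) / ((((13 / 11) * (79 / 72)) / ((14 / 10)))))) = -17874935 / 5544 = -3224.19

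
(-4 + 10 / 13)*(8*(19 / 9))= -2128 / 39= -54.56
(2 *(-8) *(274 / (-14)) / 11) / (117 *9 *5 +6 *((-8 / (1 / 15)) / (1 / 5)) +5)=1096 / 64295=0.02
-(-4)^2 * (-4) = 64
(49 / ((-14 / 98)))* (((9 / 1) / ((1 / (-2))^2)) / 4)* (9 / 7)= -3969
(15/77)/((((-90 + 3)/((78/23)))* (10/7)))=-39/7337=-0.01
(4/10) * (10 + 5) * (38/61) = 228/61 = 3.74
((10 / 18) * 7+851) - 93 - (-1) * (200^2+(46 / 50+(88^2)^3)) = 104490928698032 / 225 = 464404127546.81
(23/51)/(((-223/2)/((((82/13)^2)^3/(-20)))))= 3496076721376/274476493785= 12.74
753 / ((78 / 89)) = 22339 / 26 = 859.19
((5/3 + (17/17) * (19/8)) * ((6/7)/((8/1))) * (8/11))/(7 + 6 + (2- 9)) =97/1848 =0.05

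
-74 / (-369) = 74 / 369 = 0.20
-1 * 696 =-696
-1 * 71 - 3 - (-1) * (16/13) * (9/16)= -953/13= -73.31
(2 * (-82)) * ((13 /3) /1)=-710.67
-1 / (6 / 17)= -17 / 6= -2.83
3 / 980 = 0.00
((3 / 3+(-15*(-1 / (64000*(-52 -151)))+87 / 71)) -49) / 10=-8629286613 / 1844864000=-4.68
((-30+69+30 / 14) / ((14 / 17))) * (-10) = -24480 / 49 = -499.59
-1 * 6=-6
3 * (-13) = -39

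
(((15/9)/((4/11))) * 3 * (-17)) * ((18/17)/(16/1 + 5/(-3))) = -1485/86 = -17.27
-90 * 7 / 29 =-630 / 29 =-21.72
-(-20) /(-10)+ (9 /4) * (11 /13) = -5 /52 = -0.10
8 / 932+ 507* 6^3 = 25516298 / 233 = 109512.01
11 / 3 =3.67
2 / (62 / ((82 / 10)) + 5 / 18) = 1476 / 5785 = 0.26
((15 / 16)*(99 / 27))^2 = 3025 / 256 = 11.82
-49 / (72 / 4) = -49 / 18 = -2.72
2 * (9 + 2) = 22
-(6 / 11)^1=-6 / 11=-0.55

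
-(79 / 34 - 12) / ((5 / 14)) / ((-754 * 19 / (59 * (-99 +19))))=1087016 / 121771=8.93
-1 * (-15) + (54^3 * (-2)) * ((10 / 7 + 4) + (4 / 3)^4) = -2704922.14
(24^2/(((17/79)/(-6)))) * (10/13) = -2730240/221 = -12354.03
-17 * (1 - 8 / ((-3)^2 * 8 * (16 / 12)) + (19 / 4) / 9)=-221 / 9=-24.56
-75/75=-1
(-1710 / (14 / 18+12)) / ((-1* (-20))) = -1539 / 230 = -6.69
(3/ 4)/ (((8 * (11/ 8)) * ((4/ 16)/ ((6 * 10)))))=180/ 11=16.36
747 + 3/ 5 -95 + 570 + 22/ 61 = 373003/ 305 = 1222.96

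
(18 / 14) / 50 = 9 / 350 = 0.03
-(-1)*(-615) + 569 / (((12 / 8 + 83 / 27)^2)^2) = -2284252080951 / 3722098081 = -613.70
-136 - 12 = -148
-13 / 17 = -0.76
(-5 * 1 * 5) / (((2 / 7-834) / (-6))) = -525 / 2918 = -0.18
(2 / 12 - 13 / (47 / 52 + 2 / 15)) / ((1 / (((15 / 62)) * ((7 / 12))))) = -2101085 / 1203792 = -1.75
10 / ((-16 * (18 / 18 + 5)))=-5 / 48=-0.10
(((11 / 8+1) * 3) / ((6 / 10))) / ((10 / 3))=57 / 16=3.56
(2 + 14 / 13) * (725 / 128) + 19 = 7577 / 208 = 36.43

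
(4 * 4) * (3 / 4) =12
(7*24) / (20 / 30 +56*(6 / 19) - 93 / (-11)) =6.27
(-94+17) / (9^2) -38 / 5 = -3463 / 405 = -8.55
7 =7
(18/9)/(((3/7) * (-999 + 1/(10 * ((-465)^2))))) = -10090500/2160087749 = -0.00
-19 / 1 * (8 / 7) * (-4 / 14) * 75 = 22800 / 49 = 465.31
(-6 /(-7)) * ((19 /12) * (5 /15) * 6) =2.71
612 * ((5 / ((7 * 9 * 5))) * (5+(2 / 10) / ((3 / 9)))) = 272 / 5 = 54.40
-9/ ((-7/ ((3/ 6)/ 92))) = 0.01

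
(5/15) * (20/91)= 20/273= 0.07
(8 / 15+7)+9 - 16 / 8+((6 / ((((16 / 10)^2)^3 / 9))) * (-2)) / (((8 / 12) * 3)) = 22245571 / 1966080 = 11.31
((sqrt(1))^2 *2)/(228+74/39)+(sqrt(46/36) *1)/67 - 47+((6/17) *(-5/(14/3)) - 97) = -77017782/533477+sqrt(46)/402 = -144.35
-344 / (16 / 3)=-129 / 2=-64.50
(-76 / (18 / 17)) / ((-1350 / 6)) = 646 / 2025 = 0.32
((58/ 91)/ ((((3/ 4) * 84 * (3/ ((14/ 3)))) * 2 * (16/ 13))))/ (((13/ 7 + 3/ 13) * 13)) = 29/ 123120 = 0.00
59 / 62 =0.95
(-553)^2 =305809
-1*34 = -34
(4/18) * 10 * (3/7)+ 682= 14342/21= 682.95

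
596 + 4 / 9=5368 / 9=596.44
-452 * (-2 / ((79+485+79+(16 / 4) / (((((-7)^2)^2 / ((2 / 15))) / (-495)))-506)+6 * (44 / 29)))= 62944616 / 10165381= 6.19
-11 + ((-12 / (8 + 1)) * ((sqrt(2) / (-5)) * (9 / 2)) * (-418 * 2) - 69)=-5016 * sqrt(2) / 5 - 80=-1498.74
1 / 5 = 0.20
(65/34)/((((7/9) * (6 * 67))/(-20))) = -975/7973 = -0.12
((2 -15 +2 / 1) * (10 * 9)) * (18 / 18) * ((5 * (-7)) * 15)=519750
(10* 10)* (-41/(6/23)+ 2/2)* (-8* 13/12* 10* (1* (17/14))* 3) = 103538500/21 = 4930404.76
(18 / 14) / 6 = 3 / 14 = 0.21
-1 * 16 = -16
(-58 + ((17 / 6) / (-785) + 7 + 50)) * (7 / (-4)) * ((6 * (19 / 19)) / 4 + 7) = 562513 / 37680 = 14.93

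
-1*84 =-84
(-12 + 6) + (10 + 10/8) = 21/4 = 5.25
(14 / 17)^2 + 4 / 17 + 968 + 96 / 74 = 10374464 / 10693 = 970.21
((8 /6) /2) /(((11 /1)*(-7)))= -2 /231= -0.01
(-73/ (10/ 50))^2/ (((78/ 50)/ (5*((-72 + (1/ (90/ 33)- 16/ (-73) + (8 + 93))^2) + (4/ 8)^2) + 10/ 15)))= 3071922189625/ 702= 4375957535.08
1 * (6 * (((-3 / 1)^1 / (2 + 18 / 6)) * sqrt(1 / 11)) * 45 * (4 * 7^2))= -31752 * sqrt(11) / 11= -9573.59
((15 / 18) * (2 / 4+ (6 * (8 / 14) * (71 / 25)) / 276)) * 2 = 4309 / 4830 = 0.89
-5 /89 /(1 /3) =-15 /89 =-0.17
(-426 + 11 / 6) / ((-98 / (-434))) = -78895 / 42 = -1878.45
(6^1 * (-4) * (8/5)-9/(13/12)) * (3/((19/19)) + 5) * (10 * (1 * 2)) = -97152/13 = -7473.23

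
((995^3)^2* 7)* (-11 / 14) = -10674097602918921875 / 2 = -5337048801459460937.50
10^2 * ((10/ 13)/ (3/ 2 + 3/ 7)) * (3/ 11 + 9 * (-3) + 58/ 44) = -301000/ 297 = -1013.47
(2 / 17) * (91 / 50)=91 / 425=0.21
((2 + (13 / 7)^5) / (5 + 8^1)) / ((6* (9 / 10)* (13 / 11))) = 7423295 / 25563447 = 0.29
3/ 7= 0.43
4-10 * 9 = -86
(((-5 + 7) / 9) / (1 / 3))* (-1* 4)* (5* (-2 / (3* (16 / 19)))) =95 / 9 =10.56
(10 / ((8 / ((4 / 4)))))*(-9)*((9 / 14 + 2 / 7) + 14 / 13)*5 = -82125 / 728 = -112.81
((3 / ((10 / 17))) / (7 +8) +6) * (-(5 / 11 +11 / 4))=-44697 / 2200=-20.32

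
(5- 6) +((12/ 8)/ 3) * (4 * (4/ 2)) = 3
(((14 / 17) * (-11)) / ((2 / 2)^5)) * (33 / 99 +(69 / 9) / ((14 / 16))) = -4202 / 51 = -82.39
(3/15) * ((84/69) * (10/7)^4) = 8000/7889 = 1.01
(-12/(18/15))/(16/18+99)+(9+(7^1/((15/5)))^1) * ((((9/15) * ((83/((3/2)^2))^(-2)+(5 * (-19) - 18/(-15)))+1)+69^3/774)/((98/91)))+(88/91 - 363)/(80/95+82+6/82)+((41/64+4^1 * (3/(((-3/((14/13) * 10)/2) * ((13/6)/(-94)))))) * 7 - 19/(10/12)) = 418973756410833911886487/13953536167637601600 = 30026.35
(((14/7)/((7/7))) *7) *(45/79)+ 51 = 58.97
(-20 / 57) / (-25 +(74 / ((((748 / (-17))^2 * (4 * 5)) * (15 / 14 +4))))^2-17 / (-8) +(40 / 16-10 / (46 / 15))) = 217282747264000 / 14636649930403209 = 0.01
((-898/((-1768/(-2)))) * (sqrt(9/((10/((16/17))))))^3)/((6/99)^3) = -3557.51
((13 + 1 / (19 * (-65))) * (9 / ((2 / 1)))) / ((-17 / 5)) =-72243 / 4199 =-17.20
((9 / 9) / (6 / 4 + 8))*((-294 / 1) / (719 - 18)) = -588 / 13319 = -0.04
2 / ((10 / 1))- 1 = -4 / 5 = -0.80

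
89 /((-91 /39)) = -267 /7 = -38.14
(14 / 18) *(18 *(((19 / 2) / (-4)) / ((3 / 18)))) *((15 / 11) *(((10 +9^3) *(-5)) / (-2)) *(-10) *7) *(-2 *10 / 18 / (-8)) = 430005625 / 88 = 4886427.56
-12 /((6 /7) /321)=-4494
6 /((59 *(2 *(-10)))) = -3 /590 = -0.01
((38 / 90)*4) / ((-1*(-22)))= 38 / 495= 0.08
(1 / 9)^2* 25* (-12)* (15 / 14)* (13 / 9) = -3250 / 567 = -5.73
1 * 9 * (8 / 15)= 24 / 5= 4.80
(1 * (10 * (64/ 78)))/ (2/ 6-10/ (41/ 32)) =-13120/ 11947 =-1.10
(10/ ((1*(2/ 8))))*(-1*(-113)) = 4520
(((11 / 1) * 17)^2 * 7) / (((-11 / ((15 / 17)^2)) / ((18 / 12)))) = -51975 / 2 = -25987.50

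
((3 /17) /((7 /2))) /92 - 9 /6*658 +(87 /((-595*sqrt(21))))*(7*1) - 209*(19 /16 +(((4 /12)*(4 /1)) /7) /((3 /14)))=-560041987 /394128 - 29*sqrt(21) /595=-1421.19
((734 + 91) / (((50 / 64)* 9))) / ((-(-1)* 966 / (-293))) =-35.59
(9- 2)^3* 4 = 1372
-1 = -1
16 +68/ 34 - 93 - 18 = -93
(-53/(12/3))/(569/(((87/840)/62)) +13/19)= -29203/750717348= -0.00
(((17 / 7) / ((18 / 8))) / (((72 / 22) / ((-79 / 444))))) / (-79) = 187 / 251748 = 0.00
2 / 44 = 1 / 22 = 0.05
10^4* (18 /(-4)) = -45000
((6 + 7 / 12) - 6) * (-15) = -35 / 4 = -8.75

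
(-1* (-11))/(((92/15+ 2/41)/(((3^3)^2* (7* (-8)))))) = -138087180/1901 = -72639.23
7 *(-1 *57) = -399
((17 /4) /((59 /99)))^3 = 4767078987 /13144256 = 362.67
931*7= 6517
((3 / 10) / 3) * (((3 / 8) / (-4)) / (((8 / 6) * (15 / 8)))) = -3 / 800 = -0.00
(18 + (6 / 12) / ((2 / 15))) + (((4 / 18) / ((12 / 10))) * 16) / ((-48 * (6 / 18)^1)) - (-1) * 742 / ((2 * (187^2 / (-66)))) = 7163483 / 343332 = 20.86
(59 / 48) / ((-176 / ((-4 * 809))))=47731 / 2112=22.60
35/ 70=1/ 2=0.50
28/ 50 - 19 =-461/ 25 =-18.44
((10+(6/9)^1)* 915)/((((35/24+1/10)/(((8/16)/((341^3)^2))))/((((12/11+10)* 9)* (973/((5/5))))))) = 625628102400/3234153031023196337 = 0.00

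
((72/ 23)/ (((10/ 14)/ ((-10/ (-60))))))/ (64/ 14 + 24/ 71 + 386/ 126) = 375732/ 4101245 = 0.09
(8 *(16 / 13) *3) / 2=14.77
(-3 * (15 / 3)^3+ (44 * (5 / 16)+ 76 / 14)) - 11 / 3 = -30197 / 84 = -359.49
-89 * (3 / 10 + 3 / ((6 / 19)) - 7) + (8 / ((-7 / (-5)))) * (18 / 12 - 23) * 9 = -47422 / 35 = -1354.91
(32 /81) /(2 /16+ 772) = 0.00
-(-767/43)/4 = 767/172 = 4.46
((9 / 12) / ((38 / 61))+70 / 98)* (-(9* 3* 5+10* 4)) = -51025 / 152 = -335.69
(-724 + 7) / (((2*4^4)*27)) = -239 / 4608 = -0.05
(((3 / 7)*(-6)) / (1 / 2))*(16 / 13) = -576 / 91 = -6.33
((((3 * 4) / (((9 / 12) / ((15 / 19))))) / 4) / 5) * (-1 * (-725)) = 8700 / 19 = 457.89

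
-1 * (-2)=2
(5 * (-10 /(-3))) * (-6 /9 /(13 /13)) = -100 /9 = -11.11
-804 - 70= -874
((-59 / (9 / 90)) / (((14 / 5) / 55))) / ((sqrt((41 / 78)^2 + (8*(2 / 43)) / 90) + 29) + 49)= -752461515000 / 5064099229 + 575250*sqrt(78866945) / 5064099229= -147.58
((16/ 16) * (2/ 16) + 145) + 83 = 1825/ 8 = 228.12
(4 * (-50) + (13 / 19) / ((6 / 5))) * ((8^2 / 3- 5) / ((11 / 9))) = -1114015 / 418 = -2665.11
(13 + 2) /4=15 /4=3.75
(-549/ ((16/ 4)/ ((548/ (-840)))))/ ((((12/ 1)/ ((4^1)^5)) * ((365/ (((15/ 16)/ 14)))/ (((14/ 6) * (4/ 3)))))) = 33428/ 7665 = 4.36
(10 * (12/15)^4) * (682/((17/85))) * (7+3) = 698368/5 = 139673.60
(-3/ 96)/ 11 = -1/ 352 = -0.00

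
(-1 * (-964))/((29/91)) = 87724/29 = 3024.97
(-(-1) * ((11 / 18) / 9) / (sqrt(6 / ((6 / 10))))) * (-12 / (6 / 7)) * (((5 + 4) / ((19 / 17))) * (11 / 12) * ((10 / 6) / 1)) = -14399 * sqrt(10) / 12312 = -3.70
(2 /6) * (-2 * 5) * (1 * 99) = -330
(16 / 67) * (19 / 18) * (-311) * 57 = -898168 / 201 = -4468.50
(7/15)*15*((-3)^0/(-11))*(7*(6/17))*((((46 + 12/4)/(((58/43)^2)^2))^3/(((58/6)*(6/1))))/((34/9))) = -6219701628651632637874652427/267211068854234286971543552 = -23.28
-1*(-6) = 6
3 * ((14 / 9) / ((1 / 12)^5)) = 1161216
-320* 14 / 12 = -1120 / 3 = -373.33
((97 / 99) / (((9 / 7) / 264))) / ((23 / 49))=266168 / 621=428.61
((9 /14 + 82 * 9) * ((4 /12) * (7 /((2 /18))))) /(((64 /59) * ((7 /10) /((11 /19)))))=100669635 /8512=11826.79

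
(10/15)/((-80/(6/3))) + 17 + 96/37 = 43463/2220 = 19.58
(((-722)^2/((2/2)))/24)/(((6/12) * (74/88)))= 5734124/111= 51658.77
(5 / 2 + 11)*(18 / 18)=27 / 2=13.50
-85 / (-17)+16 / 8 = 7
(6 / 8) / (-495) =-1 / 660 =-0.00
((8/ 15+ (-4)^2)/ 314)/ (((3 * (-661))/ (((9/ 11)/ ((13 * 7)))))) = -124/ 519403885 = -0.00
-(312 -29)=-283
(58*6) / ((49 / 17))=5916 / 49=120.73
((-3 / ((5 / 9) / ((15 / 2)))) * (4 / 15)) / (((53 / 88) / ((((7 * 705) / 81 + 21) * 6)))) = -2335872 / 265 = -8814.61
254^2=64516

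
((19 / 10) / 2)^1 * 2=19 / 10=1.90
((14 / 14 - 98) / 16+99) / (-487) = -1487 / 7792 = -0.19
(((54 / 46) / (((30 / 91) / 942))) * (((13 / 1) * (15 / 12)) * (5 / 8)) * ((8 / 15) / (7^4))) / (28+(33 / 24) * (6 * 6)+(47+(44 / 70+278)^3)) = 29849625 / 85324038854986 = 0.00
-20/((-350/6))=12/35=0.34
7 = 7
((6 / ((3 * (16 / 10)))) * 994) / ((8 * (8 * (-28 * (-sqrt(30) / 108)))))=639 * sqrt(30) / 256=13.67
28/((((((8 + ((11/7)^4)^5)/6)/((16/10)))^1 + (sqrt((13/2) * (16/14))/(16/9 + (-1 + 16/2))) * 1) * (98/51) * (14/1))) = 344714565749530929788747736146090907092080/291151504600752825996825004035991838662483827 - 12763607901146420371555634590940672512 * sqrt(91)/291151504600752825996825004035991838662483827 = 0.00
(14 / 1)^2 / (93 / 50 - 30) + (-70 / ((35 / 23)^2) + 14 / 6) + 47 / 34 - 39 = -17336027 / 239190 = -72.48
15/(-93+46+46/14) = -35/102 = -0.34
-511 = -511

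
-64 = -64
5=5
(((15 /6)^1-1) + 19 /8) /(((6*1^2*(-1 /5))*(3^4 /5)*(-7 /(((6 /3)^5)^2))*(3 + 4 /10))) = 248000 /28917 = 8.58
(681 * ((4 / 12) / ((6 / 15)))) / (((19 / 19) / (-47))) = -26672.50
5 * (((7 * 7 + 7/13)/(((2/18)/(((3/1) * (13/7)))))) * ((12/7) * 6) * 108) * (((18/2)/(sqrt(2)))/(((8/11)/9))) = 5378182920 * sqrt(2)/7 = 1086557032.34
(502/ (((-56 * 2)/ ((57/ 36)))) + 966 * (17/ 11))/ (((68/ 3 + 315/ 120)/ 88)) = 5169.75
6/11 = 0.55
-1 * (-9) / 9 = 1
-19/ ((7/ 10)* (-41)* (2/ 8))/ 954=380/ 136899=0.00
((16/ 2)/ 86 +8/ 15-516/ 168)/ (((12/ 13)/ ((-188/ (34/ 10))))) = 13490269/ 92106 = 146.46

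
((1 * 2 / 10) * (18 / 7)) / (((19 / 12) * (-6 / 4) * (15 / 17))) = -816 / 3325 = -0.25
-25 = -25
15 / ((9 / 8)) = 40 / 3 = 13.33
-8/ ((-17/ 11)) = 88/ 17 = 5.18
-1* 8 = -8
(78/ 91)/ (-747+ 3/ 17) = -17/ 14812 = -0.00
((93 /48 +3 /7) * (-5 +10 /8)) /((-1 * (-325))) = -159 /5824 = -0.03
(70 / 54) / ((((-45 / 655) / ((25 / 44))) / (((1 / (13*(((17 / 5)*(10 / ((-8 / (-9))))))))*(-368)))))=42182000 / 5316597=7.93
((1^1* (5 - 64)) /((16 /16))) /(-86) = 59 /86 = 0.69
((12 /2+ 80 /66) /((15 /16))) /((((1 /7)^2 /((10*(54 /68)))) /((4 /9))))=43904 /33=1330.42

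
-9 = -9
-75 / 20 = -3.75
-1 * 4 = -4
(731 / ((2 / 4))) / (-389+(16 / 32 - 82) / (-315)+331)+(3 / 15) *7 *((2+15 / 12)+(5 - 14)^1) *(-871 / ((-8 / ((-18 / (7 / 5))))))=6543927009 / 582032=11243.24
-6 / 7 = -0.86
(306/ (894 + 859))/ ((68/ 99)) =891/ 3506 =0.25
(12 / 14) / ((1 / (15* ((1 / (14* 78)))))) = 15 / 1274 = 0.01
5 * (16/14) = 40/7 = 5.71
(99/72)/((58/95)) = 2.25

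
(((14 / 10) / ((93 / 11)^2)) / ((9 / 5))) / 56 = 121 / 622728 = 0.00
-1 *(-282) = 282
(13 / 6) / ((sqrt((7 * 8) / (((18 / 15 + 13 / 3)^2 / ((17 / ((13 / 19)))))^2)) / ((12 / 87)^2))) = 2328482 * sqrt(14) / 1283513175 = 0.01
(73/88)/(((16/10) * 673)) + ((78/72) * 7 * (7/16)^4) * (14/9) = 11342605151/26198802432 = 0.43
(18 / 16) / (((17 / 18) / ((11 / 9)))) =99 / 68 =1.46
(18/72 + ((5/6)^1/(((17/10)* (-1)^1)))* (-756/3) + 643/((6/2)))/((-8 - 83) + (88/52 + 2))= -179335/46308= -3.87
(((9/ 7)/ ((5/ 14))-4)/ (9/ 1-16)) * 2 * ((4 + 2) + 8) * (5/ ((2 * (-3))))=-4/ 3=-1.33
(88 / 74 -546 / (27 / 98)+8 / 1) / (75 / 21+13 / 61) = -35060543 / 67266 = -521.22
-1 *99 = -99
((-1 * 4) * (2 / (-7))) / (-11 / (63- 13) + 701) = 400 / 245273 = 0.00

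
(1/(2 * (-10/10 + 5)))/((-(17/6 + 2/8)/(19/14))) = -0.06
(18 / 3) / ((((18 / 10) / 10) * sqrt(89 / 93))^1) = 100 * sqrt(8277) / 267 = 34.07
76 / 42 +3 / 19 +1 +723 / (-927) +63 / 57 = 135322 / 41097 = 3.29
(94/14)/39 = 47/273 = 0.17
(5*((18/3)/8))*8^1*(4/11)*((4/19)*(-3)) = -1440/209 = -6.89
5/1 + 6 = 11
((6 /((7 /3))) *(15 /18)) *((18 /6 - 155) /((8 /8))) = -2280 /7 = -325.71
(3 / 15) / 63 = 1 / 315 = 0.00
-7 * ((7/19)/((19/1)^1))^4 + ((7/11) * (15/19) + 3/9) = 468388236605/560457580353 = 0.84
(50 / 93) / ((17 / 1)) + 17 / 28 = 28277 / 44268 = 0.64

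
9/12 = 3/4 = 0.75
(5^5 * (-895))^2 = 7822509765625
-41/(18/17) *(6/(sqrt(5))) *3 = -697 *sqrt(5)/5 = -311.71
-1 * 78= -78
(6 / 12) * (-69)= -69 / 2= -34.50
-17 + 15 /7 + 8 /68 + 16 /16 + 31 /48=-74791 /5712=-13.09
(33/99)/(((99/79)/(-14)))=-1106/297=-3.72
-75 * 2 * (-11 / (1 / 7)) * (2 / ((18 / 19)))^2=1389850 / 27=51475.93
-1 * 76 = -76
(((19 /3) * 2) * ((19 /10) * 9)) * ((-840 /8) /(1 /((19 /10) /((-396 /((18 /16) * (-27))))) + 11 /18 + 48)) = -23334318 /56915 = -409.99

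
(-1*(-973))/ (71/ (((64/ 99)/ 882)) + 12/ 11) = 0.01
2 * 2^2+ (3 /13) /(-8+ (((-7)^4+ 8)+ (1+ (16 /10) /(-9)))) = 11240663 /1405066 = 8.00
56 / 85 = 0.66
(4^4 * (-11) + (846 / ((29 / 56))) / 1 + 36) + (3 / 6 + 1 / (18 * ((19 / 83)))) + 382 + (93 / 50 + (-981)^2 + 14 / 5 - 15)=238425510997 / 247950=961587.06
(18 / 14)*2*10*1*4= 720 / 7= 102.86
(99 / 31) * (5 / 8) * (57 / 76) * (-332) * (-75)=9244125 / 248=37274.70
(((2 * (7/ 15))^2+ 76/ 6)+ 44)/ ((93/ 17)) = 220082/ 20925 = 10.52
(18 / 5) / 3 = 6 / 5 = 1.20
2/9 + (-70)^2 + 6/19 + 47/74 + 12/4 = 62057407/12654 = 4904.17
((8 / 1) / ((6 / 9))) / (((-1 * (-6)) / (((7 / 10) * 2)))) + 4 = 34 / 5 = 6.80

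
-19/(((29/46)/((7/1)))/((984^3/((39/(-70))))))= 136010223175680/377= 360769822747.16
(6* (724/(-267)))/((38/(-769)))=556756/1691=329.25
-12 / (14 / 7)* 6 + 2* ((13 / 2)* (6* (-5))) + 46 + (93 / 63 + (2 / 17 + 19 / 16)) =-2154673 / 5712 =-377.22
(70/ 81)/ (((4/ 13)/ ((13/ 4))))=9.13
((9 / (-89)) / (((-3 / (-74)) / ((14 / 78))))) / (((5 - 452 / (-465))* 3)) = -80290 / 3212989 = -0.02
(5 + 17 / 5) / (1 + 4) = 42 / 25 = 1.68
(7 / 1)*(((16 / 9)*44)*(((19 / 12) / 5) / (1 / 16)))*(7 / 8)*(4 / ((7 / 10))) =374528 / 27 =13871.41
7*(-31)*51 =-11067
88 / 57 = 1.54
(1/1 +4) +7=12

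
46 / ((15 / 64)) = 2944 / 15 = 196.27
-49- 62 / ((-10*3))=-704 / 15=-46.93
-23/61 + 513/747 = 1568/5063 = 0.31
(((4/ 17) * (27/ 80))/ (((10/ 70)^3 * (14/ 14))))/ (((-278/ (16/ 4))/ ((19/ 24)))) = -58653/ 189040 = -0.31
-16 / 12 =-4 / 3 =-1.33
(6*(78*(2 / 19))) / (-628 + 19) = -312 / 3857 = -0.08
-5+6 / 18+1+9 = 5.33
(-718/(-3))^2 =515524/9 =57280.44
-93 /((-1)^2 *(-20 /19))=88.35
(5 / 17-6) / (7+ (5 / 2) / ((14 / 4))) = -679 / 918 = -0.74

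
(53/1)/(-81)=-53/81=-0.65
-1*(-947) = 947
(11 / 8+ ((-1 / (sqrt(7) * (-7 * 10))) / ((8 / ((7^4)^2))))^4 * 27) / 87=253461969116489422572523 / 3563520000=71126854659575.20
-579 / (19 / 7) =-213.32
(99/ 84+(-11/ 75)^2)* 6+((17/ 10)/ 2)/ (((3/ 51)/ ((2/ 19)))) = 2174936/ 249375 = 8.72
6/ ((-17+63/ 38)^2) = 8664/ 339889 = 0.03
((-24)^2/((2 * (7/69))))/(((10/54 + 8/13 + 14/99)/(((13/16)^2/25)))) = 405208089/5091800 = 79.58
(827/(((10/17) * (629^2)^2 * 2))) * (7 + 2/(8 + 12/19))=490411/15100714908520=0.00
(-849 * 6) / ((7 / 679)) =-494118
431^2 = 185761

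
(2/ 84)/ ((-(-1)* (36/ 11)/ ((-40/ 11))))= -5/ 189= -0.03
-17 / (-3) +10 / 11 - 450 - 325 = -25358 / 33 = -768.42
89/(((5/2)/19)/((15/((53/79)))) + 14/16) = 3206136/31733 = 101.03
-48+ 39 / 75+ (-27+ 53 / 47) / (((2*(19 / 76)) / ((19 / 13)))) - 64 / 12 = -5885771 / 45825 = -128.44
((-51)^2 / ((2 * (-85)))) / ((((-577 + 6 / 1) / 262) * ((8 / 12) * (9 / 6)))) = 20043 / 2855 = 7.02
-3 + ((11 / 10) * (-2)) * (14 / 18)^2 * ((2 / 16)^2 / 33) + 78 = 5831951 / 77760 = 75.00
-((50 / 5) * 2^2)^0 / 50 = -1 / 50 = -0.02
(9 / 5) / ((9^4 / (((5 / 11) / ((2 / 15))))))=5 / 5346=0.00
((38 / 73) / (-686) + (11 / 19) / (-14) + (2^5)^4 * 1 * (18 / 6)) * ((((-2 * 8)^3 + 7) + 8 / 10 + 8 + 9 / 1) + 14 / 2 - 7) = -4351972530914458 / 339815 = -12806887662.15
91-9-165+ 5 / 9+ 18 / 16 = -5855 / 72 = -81.32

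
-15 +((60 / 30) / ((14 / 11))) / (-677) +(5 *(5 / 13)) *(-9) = -1990523 / 61607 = -32.31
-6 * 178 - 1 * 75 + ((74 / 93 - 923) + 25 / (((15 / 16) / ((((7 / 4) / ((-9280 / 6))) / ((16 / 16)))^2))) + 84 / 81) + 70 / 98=-52057585883047 / 25228385280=-2063.45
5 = 5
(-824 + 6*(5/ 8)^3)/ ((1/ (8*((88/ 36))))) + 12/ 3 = -2315683/ 144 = -16081.13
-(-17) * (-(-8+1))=119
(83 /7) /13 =83 /91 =0.91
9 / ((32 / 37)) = 333 / 32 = 10.41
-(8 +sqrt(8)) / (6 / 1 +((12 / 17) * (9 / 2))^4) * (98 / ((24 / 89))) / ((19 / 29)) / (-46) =10562817349 * sqrt(2) / 47217930408 +10562817349 / 11804482602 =1.21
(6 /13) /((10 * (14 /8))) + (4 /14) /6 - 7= -9454 /1365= -6.93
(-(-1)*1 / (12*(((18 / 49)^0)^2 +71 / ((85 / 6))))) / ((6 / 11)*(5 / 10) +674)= 935 / 45481044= 0.00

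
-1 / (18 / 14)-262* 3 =-7081 / 9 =-786.78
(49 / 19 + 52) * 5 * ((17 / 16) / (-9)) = -88145 / 2736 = -32.22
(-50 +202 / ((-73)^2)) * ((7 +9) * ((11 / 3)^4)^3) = -4720823698.66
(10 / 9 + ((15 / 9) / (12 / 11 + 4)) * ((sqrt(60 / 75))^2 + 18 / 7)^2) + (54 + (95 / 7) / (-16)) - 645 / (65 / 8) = -68705983 / 3210480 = -21.40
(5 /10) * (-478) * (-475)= 113525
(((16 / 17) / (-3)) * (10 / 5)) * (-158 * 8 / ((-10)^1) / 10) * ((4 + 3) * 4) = -283136 / 1275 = -222.07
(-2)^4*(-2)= -32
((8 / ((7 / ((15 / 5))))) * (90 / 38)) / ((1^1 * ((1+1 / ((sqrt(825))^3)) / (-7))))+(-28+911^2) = 556875 * sqrt(33) / 1333599607+1106669174042676 / 1333599607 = 829836.16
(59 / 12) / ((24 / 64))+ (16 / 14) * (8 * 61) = 35962 / 63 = 570.83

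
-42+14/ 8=-161/ 4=-40.25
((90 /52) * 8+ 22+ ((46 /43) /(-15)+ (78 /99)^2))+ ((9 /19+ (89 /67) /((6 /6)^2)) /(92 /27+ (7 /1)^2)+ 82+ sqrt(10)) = 121.59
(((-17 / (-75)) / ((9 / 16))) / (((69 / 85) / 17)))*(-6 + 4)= -157216 / 9315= -16.88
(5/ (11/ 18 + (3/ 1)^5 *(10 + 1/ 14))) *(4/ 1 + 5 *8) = 6930/ 77111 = 0.09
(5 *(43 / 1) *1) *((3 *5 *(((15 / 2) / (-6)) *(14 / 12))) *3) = -112875 / 8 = -14109.38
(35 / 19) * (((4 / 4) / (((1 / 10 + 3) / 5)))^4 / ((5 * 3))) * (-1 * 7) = -306250000 / 52640697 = -5.82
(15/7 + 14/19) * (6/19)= 0.91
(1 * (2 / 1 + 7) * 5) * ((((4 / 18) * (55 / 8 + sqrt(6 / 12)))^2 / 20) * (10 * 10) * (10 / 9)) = 6875 * sqrt(2) / 81 + 127375 / 216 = 709.73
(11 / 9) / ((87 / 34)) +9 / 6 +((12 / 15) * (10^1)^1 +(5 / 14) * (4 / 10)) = 110941 / 10962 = 10.12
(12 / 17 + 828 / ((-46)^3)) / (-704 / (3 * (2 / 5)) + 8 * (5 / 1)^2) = -37629 / 20863760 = -0.00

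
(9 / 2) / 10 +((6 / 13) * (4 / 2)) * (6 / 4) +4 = 1517 / 260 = 5.83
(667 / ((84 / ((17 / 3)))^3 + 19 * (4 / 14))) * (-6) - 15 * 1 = -910374516 / 56103875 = -16.23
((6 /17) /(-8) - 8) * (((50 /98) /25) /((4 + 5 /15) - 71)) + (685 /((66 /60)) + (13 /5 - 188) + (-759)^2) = 4226109964291 /7330400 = 576518.33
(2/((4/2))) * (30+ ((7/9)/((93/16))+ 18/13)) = 342952/10881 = 31.52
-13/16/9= -13/144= -0.09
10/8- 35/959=665/548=1.21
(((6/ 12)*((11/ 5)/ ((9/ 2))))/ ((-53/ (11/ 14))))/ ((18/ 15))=-121/ 40068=-0.00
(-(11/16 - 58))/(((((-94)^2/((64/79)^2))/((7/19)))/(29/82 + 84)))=1420807136/10739581451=0.13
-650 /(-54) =325 /27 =12.04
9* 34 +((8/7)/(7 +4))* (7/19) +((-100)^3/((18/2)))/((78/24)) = -828516446/24453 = -33882.00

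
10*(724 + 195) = 9190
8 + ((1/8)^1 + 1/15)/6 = 5783/720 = 8.03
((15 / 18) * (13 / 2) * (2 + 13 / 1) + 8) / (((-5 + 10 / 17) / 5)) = -2023 / 20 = -101.15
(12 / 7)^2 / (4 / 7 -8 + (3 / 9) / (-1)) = -432 / 1141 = -0.38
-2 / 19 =-0.11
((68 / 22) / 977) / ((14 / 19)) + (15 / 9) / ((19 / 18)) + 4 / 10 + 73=535886852 / 7146755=74.98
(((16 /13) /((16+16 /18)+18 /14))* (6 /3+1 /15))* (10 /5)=20832 /74425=0.28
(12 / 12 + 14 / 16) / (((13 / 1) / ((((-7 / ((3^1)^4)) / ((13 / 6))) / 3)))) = -35 / 18252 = -0.00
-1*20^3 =-8000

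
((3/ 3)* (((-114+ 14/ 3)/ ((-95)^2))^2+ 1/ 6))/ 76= 244567043/ 111424455000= 0.00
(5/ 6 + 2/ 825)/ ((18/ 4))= 1379/ 7425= 0.19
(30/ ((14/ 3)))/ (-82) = -45/ 574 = -0.08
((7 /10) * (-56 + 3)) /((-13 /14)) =39.95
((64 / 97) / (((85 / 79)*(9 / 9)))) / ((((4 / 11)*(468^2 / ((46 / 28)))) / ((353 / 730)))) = 7055411 / 1153488527100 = 0.00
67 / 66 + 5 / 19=1603 / 1254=1.28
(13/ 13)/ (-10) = -1/ 10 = -0.10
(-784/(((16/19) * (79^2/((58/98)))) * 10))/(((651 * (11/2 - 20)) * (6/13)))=247/121886730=0.00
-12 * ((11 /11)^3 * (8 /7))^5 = -393216 /16807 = -23.40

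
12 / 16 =3 / 4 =0.75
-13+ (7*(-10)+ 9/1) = -74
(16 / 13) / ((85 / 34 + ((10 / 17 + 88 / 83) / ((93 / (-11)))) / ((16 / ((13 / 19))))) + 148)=319134336 / 39021983507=0.01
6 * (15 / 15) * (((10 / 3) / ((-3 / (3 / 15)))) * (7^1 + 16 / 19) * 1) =-10.46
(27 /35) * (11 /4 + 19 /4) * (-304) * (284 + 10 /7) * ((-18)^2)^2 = -2582344094976 /49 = -52700899897.47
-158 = -158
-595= -595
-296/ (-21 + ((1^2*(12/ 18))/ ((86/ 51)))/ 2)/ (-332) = -0.04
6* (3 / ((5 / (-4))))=-72 / 5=-14.40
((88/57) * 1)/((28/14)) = 44/57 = 0.77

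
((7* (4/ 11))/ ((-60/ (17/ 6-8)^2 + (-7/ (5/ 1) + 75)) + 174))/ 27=67270/ 175069323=0.00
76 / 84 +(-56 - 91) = -146.10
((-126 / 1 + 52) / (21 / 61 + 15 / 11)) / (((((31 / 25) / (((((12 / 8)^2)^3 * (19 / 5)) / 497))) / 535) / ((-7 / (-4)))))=-2849.14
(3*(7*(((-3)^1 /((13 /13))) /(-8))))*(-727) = -45801 /8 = -5725.12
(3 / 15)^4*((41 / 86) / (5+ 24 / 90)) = 123 / 849250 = 0.00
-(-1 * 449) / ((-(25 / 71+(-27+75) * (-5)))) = 31879 / 17015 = 1.87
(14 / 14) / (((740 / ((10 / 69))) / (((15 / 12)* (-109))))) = -545 / 20424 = -0.03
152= 152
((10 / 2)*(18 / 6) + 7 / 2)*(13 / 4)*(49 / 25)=23569 / 200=117.84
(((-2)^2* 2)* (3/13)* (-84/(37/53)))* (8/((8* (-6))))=17808/481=37.02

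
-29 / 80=-0.36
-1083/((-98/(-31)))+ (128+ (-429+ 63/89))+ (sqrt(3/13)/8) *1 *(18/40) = -5607145/8722+ 9 *sqrt(39)/2080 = -642.85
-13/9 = -1.44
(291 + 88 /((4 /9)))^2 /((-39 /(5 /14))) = -398535 /182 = -2189.75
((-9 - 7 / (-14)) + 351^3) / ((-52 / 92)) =-1989202955 / 26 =-76507805.96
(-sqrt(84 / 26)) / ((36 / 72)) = -2*sqrt(546) / 13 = -3.59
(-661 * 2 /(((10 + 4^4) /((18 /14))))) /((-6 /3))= 5949 /1862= 3.19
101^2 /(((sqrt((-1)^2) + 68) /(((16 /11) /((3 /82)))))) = 5877.78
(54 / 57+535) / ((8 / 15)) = 152745 / 152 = 1004.90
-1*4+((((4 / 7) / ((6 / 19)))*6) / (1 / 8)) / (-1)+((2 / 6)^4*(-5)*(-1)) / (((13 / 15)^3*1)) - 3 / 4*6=-8790235 / 92274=-95.26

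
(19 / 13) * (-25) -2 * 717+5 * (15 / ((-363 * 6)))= -1470.57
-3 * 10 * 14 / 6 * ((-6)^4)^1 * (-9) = 816480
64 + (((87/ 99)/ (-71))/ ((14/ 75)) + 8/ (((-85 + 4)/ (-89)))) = 64408139/ 885654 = 72.72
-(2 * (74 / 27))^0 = -1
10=10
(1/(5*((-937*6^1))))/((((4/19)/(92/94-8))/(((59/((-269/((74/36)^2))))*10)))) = -84405695/7676526168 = -0.01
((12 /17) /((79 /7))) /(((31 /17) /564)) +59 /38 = 1944779 /93062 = 20.90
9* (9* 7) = 567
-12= -12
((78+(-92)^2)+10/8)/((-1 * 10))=-34173/40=-854.32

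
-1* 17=-17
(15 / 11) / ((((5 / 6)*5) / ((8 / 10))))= 72 / 275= 0.26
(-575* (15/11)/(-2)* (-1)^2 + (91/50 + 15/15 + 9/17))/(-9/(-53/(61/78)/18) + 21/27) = 11462368671/91845050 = 124.80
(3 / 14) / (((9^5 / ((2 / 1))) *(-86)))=-1 / 11849166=-0.00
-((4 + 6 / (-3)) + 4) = -6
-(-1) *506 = 506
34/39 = 0.87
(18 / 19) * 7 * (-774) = -5132.84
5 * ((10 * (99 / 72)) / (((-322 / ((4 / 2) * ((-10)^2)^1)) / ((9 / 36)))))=-6875 / 644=-10.68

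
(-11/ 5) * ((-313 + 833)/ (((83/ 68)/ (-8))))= 622336/ 83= 7498.02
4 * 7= 28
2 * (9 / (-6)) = -3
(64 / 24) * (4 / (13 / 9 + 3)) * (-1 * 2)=-24 / 5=-4.80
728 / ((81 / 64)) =46592 / 81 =575.21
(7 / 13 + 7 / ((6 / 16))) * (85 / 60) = 12733 / 468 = 27.21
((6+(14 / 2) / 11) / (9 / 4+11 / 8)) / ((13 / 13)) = 584 / 319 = 1.83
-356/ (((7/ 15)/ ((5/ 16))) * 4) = -6675/ 112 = -59.60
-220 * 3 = -660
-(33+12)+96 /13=-489 /13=-37.62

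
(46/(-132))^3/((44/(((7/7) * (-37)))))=450179/12649824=0.04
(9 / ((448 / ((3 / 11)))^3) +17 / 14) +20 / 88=172521947379 / 119677386752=1.44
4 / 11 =0.36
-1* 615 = -615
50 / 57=0.88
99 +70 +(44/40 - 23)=1471/10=147.10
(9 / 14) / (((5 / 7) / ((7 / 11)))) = 63 / 110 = 0.57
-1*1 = -1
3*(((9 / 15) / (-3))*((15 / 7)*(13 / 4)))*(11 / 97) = -1287 / 2716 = -0.47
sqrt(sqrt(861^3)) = 861^(3/4) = 158.95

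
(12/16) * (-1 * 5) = -15/4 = -3.75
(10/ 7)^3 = 1000/ 343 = 2.92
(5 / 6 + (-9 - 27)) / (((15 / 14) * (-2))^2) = -10339 / 1350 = -7.66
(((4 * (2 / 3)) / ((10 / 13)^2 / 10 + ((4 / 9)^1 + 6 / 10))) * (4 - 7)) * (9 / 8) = -68445 / 8393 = -8.16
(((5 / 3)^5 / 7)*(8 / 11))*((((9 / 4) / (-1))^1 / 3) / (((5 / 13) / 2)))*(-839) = 4371.89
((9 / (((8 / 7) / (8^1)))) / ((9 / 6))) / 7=6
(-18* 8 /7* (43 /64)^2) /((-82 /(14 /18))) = 1849 /20992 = 0.09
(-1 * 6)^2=36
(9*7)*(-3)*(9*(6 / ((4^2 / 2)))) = -5103 / 4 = -1275.75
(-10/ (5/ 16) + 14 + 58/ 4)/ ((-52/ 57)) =399/ 104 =3.84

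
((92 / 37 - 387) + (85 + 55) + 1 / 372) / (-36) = 3365447 / 495504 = 6.79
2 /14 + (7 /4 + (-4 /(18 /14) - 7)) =-2071 /252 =-8.22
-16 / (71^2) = -16 / 5041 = -0.00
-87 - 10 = -97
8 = 8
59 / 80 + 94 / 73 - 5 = -17373 / 5840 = -2.97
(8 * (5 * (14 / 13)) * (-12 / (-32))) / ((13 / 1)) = 210 / 169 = 1.24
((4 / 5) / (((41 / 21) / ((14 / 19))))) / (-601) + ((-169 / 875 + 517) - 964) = -183195839426 / 409656625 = -447.19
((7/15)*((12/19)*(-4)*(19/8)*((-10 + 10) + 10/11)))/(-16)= 7/44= 0.16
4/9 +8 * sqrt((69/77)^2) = 5276/693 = 7.61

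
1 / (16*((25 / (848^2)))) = 44944 / 25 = 1797.76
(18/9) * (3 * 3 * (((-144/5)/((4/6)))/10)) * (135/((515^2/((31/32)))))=-0.04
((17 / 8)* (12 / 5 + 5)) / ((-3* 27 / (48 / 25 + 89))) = -1429717 / 81000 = -17.65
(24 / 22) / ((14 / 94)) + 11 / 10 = 8.42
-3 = -3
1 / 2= 0.50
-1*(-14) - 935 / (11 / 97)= -8231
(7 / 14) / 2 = 1 / 4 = 0.25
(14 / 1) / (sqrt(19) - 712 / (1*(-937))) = -9340016 / 16174467 +12291566*sqrt(19) / 16174467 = 2.74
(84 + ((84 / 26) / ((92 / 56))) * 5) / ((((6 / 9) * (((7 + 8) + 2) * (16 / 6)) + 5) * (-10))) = -126252 / 473915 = -0.27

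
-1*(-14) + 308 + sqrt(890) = sqrt(890) + 322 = 351.83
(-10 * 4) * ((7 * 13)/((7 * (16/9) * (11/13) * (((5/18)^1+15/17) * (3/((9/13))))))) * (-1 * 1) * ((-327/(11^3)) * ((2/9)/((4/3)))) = -5853627/2079022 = -2.82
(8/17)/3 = 0.16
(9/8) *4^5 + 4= 1156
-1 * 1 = -1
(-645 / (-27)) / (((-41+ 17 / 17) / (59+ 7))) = -473 / 12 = -39.42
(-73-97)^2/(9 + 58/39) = 2755.75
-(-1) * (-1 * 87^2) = -7569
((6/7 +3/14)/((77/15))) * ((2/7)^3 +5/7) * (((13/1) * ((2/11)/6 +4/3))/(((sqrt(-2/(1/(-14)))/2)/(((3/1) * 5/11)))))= 15136875 * sqrt(7)/28471058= 1.41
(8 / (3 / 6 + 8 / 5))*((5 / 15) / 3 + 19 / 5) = 14.90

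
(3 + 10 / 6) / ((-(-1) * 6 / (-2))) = -14 / 9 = -1.56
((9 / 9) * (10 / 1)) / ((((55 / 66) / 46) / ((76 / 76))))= 552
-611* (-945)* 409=236154555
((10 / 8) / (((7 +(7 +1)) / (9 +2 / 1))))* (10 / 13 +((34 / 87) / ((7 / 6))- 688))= -9969949 / 15834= -629.65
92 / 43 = 2.14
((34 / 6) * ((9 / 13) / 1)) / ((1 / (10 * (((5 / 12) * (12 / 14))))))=1275 / 91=14.01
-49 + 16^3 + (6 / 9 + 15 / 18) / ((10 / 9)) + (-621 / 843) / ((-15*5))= 113758911 / 28100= 4048.36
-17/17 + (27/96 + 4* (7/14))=1.28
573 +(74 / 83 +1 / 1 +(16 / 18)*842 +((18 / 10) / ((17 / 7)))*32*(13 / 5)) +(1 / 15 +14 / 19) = 8359212829 / 6032025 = 1385.81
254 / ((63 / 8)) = 2032 / 63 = 32.25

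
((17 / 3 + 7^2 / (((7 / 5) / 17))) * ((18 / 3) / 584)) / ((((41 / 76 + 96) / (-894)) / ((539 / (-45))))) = 499943276 / 730365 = 684.51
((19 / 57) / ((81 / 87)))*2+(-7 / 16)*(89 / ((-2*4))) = 57887 / 10368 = 5.58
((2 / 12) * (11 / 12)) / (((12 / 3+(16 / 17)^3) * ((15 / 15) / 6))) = 54043 / 284976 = 0.19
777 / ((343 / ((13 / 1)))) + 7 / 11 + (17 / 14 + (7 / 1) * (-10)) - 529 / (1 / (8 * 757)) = -3453548391 / 1078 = -3203662.70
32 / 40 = 4 / 5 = 0.80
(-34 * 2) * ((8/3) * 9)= -1632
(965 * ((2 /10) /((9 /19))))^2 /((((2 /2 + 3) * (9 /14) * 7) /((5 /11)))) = 67234445 /16038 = 4192.20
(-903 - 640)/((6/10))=-7715/3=-2571.67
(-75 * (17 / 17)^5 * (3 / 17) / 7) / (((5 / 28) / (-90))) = 16200 / 17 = 952.94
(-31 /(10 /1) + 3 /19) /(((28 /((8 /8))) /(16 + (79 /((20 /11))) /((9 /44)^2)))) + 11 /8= -235772909 /2154600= -109.43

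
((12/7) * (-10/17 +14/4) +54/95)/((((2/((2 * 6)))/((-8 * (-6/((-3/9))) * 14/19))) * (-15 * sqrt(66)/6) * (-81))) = -446976 * sqrt(66)/1687675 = -2.15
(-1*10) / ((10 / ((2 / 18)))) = -1 / 9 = -0.11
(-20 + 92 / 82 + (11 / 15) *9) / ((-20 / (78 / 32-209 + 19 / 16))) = -4135431 / 32800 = -126.08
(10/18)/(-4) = -0.14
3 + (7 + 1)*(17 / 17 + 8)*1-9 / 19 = 1416 / 19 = 74.53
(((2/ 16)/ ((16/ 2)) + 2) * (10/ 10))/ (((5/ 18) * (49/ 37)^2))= 4.14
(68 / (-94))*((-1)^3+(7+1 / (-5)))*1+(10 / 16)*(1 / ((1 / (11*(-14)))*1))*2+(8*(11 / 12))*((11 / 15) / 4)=-195.35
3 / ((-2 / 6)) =-9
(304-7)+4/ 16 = 1189/ 4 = 297.25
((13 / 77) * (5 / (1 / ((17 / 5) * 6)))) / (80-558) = -663 / 18403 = -0.04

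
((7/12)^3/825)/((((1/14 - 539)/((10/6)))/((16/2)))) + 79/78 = 5310818837/5243624100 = 1.01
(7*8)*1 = 56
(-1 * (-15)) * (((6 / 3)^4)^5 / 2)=7864320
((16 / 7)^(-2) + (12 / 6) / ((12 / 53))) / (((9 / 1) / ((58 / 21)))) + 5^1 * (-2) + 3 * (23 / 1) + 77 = 10071335 / 72576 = 138.77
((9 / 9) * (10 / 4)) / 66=5 / 132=0.04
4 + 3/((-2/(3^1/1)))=-1/2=-0.50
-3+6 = 3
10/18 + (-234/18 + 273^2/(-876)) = -256291/2628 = -97.52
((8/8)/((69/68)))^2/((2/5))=11560/4761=2.43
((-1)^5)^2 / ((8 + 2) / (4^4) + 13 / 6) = 384 / 847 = 0.45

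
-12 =-12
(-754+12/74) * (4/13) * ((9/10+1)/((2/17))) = -9009116/2405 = -3745.99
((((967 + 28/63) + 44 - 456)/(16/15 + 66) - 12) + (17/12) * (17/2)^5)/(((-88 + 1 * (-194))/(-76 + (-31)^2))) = -3581441323585/18156288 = -197256.25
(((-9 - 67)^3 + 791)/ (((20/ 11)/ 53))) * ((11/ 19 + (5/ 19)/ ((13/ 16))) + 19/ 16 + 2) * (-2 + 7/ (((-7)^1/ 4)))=2477724531645/ 7904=313477293.98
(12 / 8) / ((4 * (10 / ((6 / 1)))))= 9 / 40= 0.22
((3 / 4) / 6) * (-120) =-15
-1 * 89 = -89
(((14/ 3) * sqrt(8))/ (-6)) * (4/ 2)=-28 * sqrt(2)/ 9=-4.40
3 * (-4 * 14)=-168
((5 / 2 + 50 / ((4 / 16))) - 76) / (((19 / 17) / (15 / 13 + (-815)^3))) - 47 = -15134066042539 / 247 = -61271522439.43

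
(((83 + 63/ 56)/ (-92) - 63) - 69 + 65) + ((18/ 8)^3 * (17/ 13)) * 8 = 490351/ 9568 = 51.25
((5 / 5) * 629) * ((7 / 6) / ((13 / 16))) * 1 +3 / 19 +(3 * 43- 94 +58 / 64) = 22271345 / 23712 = 939.24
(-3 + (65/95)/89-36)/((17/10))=-659360/28747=-22.94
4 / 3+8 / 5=44 / 15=2.93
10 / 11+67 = 747 / 11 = 67.91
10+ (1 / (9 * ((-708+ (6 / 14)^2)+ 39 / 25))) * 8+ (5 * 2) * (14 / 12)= 42174295 / 1946619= 21.67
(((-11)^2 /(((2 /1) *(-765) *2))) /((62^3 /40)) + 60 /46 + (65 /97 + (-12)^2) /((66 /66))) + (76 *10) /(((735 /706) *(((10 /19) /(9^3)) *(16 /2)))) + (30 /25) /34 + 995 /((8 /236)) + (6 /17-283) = 310145675978945347 /1993114065348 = 155608.59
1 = 1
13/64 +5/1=333/64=5.20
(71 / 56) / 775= 71 / 43400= 0.00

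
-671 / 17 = -39.47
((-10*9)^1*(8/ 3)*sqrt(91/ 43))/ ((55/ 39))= -1872*sqrt(3913)/ 473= -247.57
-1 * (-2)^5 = 32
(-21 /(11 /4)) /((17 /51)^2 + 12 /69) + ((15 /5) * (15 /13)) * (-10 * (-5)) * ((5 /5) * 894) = 1305237456 /8437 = 154703.98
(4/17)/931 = 4/15827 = 0.00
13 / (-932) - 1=-945 / 932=-1.01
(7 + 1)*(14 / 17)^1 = 112 / 17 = 6.59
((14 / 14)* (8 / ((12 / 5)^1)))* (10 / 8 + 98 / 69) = 8.90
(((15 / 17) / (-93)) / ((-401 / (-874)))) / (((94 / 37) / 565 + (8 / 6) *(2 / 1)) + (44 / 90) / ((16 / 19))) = -6577549200 / 1034309781739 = -0.01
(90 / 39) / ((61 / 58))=1740 / 793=2.19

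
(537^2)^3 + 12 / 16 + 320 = 95919234805390919 / 4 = 23979808701347729.75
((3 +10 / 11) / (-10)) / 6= -43 / 660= -0.07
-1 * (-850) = 850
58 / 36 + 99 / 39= 971 / 234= 4.15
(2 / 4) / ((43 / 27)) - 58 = -4961 / 86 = -57.69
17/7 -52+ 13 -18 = -382/7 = -54.57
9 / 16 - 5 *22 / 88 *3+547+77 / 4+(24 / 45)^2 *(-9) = 224201 / 400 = 560.50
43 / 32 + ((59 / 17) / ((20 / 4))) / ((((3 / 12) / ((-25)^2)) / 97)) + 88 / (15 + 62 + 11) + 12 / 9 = 274710001 / 1632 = 168327.21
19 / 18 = 1.06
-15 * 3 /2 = -45 /2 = -22.50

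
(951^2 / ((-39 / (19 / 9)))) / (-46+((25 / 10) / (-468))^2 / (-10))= 85780626048 / 80600837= 1064.26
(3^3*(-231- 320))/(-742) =20.05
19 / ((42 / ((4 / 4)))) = 19 / 42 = 0.45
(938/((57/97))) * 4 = 363944/57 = 6384.98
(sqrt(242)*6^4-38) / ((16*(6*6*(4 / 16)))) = -19 / 72 + 99*sqrt(2) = 139.74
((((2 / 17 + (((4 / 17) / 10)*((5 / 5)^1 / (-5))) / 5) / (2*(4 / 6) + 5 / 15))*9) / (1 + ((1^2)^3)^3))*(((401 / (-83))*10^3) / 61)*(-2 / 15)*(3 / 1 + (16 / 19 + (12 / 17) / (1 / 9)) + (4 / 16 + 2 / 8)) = 24735104352 / 695023325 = 35.59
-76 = -76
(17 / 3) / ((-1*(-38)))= 17 / 114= 0.15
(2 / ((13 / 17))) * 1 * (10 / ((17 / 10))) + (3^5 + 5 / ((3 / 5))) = 10402 / 39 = 266.72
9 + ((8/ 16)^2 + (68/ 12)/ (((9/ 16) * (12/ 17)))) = 7621/ 324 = 23.52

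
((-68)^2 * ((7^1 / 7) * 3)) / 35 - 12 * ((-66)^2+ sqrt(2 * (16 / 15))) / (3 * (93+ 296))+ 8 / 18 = 43131772 / 122535 - 16 * sqrt(30) / 5835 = 351.98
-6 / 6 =-1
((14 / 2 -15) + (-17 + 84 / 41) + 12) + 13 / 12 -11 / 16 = -20773 / 1968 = -10.56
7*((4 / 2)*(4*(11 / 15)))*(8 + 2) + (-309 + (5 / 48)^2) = 234265 / 2304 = 101.68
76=76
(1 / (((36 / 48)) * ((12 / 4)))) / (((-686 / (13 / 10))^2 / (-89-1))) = -169 / 1176490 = -0.00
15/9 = 5/3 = 1.67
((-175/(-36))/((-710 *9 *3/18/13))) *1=-455/7668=-0.06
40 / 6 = 20 / 3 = 6.67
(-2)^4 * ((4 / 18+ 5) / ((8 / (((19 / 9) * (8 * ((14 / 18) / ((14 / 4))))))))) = 28576 / 729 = 39.20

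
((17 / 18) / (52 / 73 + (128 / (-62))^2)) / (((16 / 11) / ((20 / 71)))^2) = 721523605 / 101330391168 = 0.01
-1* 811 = -811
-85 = -85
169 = 169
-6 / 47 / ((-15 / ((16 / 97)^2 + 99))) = 1863494 / 2211115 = 0.84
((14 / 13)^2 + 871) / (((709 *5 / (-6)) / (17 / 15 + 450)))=-398968786 / 599105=-665.94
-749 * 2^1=-1498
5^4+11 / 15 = 9386 / 15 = 625.73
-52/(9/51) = -884/3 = -294.67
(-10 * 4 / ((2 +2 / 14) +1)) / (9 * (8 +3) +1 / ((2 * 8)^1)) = -448 / 3487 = -0.13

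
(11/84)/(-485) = -11/40740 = -0.00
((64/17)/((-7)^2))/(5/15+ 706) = 192/1765127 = 0.00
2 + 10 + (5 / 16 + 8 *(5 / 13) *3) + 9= 6353 / 208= 30.54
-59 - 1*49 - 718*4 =-2980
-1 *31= -31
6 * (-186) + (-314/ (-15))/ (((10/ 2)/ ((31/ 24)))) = -999533/ 900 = -1110.59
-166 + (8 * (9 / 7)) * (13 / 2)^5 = 3336989 / 28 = 119178.18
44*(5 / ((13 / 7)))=1540 / 13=118.46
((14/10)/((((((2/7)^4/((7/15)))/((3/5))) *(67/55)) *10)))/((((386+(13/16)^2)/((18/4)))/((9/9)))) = 0.06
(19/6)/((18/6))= 1.06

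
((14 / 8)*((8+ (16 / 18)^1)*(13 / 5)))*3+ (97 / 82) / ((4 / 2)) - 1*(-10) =64907 / 492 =131.92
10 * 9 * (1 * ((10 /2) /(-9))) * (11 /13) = -550 /13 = -42.31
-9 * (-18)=162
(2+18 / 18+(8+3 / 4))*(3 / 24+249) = 93671 / 32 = 2927.22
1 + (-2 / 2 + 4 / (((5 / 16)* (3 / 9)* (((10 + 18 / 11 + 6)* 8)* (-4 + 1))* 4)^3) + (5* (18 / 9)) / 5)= 3650690669 / 1825346000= 2.00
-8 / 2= -4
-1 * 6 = -6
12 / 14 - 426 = -2976 / 7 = -425.14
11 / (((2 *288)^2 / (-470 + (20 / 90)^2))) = -209363 / 13436928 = -0.02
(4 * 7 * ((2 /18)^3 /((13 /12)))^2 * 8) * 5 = 17920 /9979281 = 0.00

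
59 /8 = 7.38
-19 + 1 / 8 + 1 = -143 / 8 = -17.88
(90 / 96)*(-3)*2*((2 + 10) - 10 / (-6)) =-615 / 8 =-76.88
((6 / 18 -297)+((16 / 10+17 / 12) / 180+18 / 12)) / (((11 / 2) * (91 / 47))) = -149818093 / 5405400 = -27.72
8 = 8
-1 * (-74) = 74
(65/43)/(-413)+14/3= 248431/53277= 4.66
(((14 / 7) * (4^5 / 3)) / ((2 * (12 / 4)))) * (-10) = -10240 / 9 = -1137.78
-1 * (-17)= 17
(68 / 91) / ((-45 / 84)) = -272 / 195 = -1.39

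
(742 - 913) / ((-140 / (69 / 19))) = 621 / 140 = 4.44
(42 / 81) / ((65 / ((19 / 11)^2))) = 5054 / 212355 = 0.02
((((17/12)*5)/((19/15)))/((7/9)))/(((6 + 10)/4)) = 1.80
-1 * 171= -171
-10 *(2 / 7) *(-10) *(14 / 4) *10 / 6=500 / 3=166.67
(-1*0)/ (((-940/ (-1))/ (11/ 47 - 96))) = 0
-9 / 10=-0.90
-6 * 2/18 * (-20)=40/3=13.33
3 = 3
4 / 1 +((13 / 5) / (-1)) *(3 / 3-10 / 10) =4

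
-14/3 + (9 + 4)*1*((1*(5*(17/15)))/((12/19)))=4031/36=111.97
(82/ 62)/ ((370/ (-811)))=-33251/ 11470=-2.90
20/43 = 0.47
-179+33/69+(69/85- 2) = -351333/1955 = -179.71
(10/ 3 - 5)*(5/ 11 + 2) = -45/ 11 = -4.09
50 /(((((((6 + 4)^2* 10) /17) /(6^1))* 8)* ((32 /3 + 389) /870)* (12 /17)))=1.97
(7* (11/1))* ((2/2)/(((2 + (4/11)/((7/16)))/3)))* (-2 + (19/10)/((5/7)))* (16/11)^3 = 165.72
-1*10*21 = -210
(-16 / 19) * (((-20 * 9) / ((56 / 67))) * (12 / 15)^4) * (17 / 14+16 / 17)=16671744 / 104125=160.11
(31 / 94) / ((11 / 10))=155 / 517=0.30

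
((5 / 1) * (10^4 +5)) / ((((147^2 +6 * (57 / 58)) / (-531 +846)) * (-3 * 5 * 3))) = -3385025 / 208944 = -16.20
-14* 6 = -84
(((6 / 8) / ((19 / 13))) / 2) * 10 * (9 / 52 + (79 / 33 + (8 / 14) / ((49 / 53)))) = 9373535 / 1146992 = 8.17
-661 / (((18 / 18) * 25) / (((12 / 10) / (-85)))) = 3966 / 10625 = 0.37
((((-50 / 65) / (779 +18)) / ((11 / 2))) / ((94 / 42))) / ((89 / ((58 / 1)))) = -24360 / 476740693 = -0.00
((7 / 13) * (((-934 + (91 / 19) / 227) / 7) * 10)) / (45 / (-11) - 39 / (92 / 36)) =5095737515 / 137256912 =37.13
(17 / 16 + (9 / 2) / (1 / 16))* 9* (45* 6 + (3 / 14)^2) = 79552287 / 448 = 177572.07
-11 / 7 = -1.57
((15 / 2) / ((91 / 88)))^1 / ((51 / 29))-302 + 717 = 419.12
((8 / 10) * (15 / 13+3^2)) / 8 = 1.02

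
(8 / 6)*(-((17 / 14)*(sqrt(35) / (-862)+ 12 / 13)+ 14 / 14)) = -772 / 273+ 17*sqrt(35) / 9051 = -2.82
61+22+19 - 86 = 16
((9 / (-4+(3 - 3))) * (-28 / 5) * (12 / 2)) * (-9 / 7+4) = 1026 / 5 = 205.20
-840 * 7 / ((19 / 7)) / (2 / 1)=-20580 / 19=-1083.16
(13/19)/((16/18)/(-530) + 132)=31005/5981504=0.01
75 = 75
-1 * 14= -14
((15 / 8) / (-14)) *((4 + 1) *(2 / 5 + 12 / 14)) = -165 / 196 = -0.84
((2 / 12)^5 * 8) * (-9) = -1 / 108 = -0.01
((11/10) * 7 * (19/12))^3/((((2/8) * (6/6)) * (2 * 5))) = 3131359847/4320000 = 724.85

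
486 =486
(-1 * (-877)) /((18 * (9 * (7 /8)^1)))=3508 /567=6.19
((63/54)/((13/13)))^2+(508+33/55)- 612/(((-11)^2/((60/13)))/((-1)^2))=137780789/283140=486.62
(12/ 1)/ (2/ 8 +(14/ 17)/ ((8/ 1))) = 34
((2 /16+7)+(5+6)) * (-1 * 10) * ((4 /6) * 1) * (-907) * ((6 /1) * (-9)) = -5918175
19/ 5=3.80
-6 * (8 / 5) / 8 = -6 / 5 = -1.20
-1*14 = -14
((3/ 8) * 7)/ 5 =21/ 40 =0.52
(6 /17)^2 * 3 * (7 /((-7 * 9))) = -12 /289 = -0.04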